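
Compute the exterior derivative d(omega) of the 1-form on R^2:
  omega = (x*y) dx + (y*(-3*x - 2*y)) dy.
d(omega) = (-x - 3*y) dx ∧ dy

For a 1-form omega = sum_i f_i dx_i, the exterior derivative is
  d(omega) = sum_{i < j} (∂f_j/∂x_i - ∂f_i/∂x_j) dx_i ∧ dx_j.
  coefficient of dx ∧ dy: ∂f_2/∂x - ∂f_1/∂y = ∂(y*(-3*x - 2*y))/∂x - ∂(x*y)/∂y = -x - 3*y
Assembling: d(omega) = (-x - 3*y) dx ∧ dy.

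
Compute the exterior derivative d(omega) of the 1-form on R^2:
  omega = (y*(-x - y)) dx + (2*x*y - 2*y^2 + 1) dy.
d(omega) = (x + 4*y) dx ∧ dy

For a 1-form omega = sum_i f_i dx_i, the exterior derivative is
  d(omega) = sum_{i < j} (∂f_j/∂x_i - ∂f_i/∂x_j) dx_i ∧ dx_j.
  coefficient of dx ∧ dy: ∂f_2/∂x - ∂f_1/∂y = ∂(2*x*y - 2*y^2 + 1)/∂x - ∂(y*(-x - y))/∂y = x + 4*y
Assembling: d(omega) = (x + 4*y) dx ∧ dy.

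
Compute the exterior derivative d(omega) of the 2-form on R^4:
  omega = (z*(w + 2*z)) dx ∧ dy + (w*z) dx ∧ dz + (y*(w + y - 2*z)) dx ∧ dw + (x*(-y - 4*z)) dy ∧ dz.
d(omega) = (w - y) dx ∧ dy ∧ dz + (-w - 2*y + 3*z) dx ∧ dy ∧ dw + (2*y + z) dx ∧ dz ∧ dw

For a 2-form omega = sum_{i<j} g_{ij} dx_i ∧ dx_j, the exterior derivative is
  d(omega) = sum_{i<j} d(g_{ij}) ∧ dx_i ∧ dx_j = sum_{i<j, k} (∂g_{ij}/∂x_k) dx_k ∧ dx_i ∧ dx_j.
Expand each term, using dx_k ∧ dx_i ∧ dx_j = sgn(permutation) dx_{(a)} ∧ dx_{(b)} ∧ dx_{(c)} with (a < b < c) sorted:
  d(z*(w + 2*z)) includes (∂/∂z)(z*(w + 2*z)) dz = (w + 4*z) dz, which multiplied by dx ∧ dy gives (w + 4*z) dx ∧ dy ∧ dz
  d(z*(w + 2*z)) includes (∂/∂w)(z*(w + 2*z)) dw = (z) dw, which multiplied by dx ∧ dy gives (z) dx ∧ dy ∧ dw
  d(w*z) includes (∂/∂w)(w*z) dw = (z) dw, which multiplied by dx ∧ dz gives (z) dx ∧ dz ∧ dw
  d(y*(w + y - 2*z)) includes (∂/∂y)(y*(w + y - 2*z)) dy = (w + 2*y - 2*z) dy, which multiplied by dx ∧ dw gives (-w - 2*y + 2*z) dx ∧ dy ∧ dw
  d(y*(w + y - 2*z)) includes (∂/∂z)(y*(w + y - 2*z)) dz = (-2*y) dz, which multiplied by dx ∧ dw gives (2*y) dx ∧ dz ∧ dw
  d(x*(-y - 4*z)) includes (∂/∂x)(x*(-y - 4*z)) dx = (-y - 4*z) dx, which multiplied by dy ∧ dz gives (-y - 4*z) dx ∧ dy ∧ dz
Collecting like 3-forms: d(omega) = (w - y) dx ∧ dy ∧ dz + (-w - 2*y + 3*z) dx ∧ dy ∧ dw + (2*y + z) dx ∧ dz ∧ dw.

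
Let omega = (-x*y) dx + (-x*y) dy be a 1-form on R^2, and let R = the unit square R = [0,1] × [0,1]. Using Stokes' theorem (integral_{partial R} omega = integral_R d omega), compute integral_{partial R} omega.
integral_(partial R) omega = 0

Stokes: integral_partial_R omega = integral_R d omega with d omega = (∂Q/∂x - ∂P/∂y) dx ∧ dy.
  ∂Q/∂x = -y
  ∂P/∂y = -x
  integrand = ∂Q/∂x - ∂P/∂y = x - y.
Integrating over R: integral_0^1 integral_0^1 (x - y) dx dy = 0.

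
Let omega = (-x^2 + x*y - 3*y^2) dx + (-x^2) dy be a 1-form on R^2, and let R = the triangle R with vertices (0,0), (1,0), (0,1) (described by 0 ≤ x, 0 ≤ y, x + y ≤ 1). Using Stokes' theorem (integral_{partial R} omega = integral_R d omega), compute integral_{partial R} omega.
integral_(partial R) omega = 1/2

Stokes: integral_partial_R omega = integral_R d omega with d omega = (∂Q/∂x - ∂P/∂y) dx ∧ dy.
  ∂Q/∂x = -2*x
  ∂P/∂y = x - 6*y
  integrand = ∂Q/∂x - ∂P/∂y = -3*x + 6*y.
Integrating over R: integral_0^1 integral_0^{1-x} (-3*x + 6*y) dy dx = 1/2.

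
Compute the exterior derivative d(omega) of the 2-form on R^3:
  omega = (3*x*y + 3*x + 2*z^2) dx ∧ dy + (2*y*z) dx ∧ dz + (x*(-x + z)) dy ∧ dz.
d(omega) = (-2*x + 3*z) dx ∧ dy ∧ dz

For a 2-form omega = sum_{i<j} g_{ij} dx_i ∧ dx_j, the exterior derivative is
  d(omega) = sum_{i<j} d(g_{ij}) ∧ dx_i ∧ dx_j = sum_{i<j, k} (∂g_{ij}/∂x_k) dx_k ∧ dx_i ∧ dx_j.
Expand each term, using dx_k ∧ dx_i ∧ dx_j = sgn(permutation) dx_{(a)} ∧ dx_{(b)} ∧ dx_{(c)} with (a < b < c) sorted:
  d(3*x*y + 3*x + 2*z^2) includes (∂/∂z)(3*x*y + 3*x + 2*z^2) dz = (4*z) dz, which multiplied by dx ∧ dy gives (4*z) dx ∧ dy ∧ dz
  d(2*y*z) includes (∂/∂y)(2*y*z) dy = (2*z) dy, which multiplied by dx ∧ dz gives (-2*z) dx ∧ dy ∧ dz
  d(x*(-x + z)) includes (∂/∂x)(x*(-x + z)) dx = (-2*x + z) dx, which multiplied by dy ∧ dz gives (-2*x + z) dx ∧ dy ∧ dz
Collecting like 3-forms: d(omega) = (-2*x + 3*z) dx ∧ dy ∧ dz.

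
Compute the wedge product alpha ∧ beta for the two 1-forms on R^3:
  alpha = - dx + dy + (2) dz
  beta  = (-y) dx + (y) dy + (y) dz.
alpha ∧ beta = (y) dx ∧ dz + (-y) dy ∧ dz

Distribute the wedge, using dx_i ∧ dx_j = -dx_j ∧ dx_i and dx_i ∧ dx_i = 0. For each pair (i, j) with i < j, the coefficient of dx_i ∧ dx_j in alpha ∧ beta is (alpha_i * beta_j - alpha_j * beta_i). Collecting: alpha ∧ beta = (y) dx ∧ dz + (-y) dy ∧ dz.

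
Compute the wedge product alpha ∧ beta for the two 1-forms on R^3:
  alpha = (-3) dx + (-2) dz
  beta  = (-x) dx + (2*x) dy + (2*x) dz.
alpha ∧ beta = (-6*x) dx ∧ dy + (-8*x) dx ∧ dz + (4*x) dy ∧ dz

Distribute the wedge, using dx_i ∧ dx_j = -dx_j ∧ dx_i and dx_i ∧ dx_i = 0. For each pair (i, j) with i < j, the coefficient of dx_i ∧ dx_j in alpha ∧ beta is (alpha_i * beta_j - alpha_j * beta_i). Collecting: alpha ∧ beta = (-6*x) dx ∧ dy + (-8*x) dx ∧ dz + (4*x) dy ∧ dz.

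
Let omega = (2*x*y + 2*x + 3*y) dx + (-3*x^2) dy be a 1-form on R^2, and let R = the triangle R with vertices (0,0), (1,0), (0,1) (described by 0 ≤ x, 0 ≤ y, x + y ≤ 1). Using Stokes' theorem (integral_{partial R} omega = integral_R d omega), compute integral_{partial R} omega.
integral_(partial R) omega = -17/6

Stokes: integral_partial_R omega = integral_R d omega with d omega = (∂Q/∂x - ∂P/∂y) dx ∧ dy.
  ∂Q/∂x = -6*x
  ∂P/∂y = 2*x + 3
  integrand = ∂Q/∂x - ∂P/∂y = -8*x - 3.
Integrating over R: integral_0^1 integral_0^{1-x} (-8*x - 3) dy dx = -17/6.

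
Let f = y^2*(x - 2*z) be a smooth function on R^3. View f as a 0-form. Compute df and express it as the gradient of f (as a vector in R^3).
df = (y^2) dx + (2*y*(x - 2*z)) dy + (-2*y^2) dz; grad f = (y^2, 2*y*(x - 2*z), -2*y^2)

For a 0-form f, d f = (∂f/∂x) dx + (∂f/∂y) dy + (∂f/∂z) dz. The components of the vector representation are exactly the entries of grad f in Cartesian coordinates:
  ∂f/∂x = y^2
  ∂f/∂y = 2*y*(x - 2*z)
  ∂f/∂z = -2*y^2.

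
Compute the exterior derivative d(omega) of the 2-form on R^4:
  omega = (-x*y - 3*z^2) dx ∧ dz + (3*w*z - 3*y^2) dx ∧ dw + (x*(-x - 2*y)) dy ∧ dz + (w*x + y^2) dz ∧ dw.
d(omega) = (-x - 2*y) dx ∧ dy ∧ dz + (6*y) dx ∧ dy ∧ dw + (-2*w) dx ∧ dz ∧ dw + (2*y) dy ∧ dz ∧ dw

For a 2-form omega = sum_{i<j} g_{ij} dx_i ∧ dx_j, the exterior derivative is
  d(omega) = sum_{i<j} d(g_{ij}) ∧ dx_i ∧ dx_j = sum_{i<j, k} (∂g_{ij}/∂x_k) dx_k ∧ dx_i ∧ dx_j.
Expand each term, using dx_k ∧ dx_i ∧ dx_j = sgn(permutation) dx_{(a)} ∧ dx_{(b)} ∧ dx_{(c)} with (a < b < c) sorted:
  d(-x*y - 3*z^2) includes (∂/∂y)(-x*y - 3*z^2) dy = (-x) dy, which multiplied by dx ∧ dz gives (x) dx ∧ dy ∧ dz
  d(3*w*z - 3*y^2) includes (∂/∂y)(3*w*z - 3*y^2) dy = (-6*y) dy, which multiplied by dx ∧ dw gives (6*y) dx ∧ dy ∧ dw
  d(3*w*z - 3*y^2) includes (∂/∂z)(3*w*z - 3*y^2) dz = (3*w) dz, which multiplied by dx ∧ dw gives (-3*w) dx ∧ dz ∧ dw
  d(x*(-x - 2*y)) includes (∂/∂x)(x*(-x - 2*y)) dx = (-2*x - 2*y) dx, which multiplied by dy ∧ dz gives (-2*x - 2*y) dx ∧ dy ∧ dz
  d(w*x + y^2) includes (∂/∂x)(w*x + y^2) dx = (w) dx, which multiplied by dz ∧ dw gives (w) dx ∧ dz ∧ dw
  d(w*x + y^2) includes (∂/∂y)(w*x + y^2) dy = (2*y) dy, which multiplied by dz ∧ dw gives (2*y) dy ∧ dz ∧ dw
Collecting like 3-forms: d(omega) = (-x - 2*y) dx ∧ dy ∧ dz + (6*y) dx ∧ dy ∧ dw + (-2*w) dx ∧ dz ∧ dw + (2*y) dy ∧ dz ∧ dw.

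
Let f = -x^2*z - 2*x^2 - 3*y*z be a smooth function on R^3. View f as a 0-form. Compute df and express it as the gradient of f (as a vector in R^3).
df = (2*x*(-z - 2)) dx + (-3*z) dy + (-x^2 - 3*y) dz; grad f = (2*x*(-z - 2), -3*z, -x^2 - 3*y)

For a 0-form f, d f = (∂f/∂x) dx + (∂f/∂y) dy + (∂f/∂z) dz. The components of the vector representation are exactly the entries of grad f in Cartesian coordinates:
  ∂f/∂x = 2*x*(-z - 2)
  ∂f/∂y = -3*z
  ∂f/∂z = -x^2 - 3*y.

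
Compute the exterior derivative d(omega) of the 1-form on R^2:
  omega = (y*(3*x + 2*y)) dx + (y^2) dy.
d(omega) = (-3*x - 4*y) dx ∧ dy

For a 1-form omega = sum_i f_i dx_i, the exterior derivative is
  d(omega) = sum_{i < j} (∂f_j/∂x_i - ∂f_i/∂x_j) dx_i ∧ dx_j.
  coefficient of dx ∧ dy: ∂f_2/∂x - ∂f_1/∂y = ∂(y^2)/∂x - ∂(y*(3*x + 2*y))/∂y = -3*x - 4*y
Assembling: d(omega) = (-3*x - 4*y) dx ∧ dy.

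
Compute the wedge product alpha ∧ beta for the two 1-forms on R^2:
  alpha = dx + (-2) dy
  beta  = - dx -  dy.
alpha ∧ beta = (-3) dx ∧ dy

Distribute the wedge, using dx_i ∧ dx_j = -dx_j ∧ dx_i and dx_i ∧ dx_i = 0. For each pair (i, j) with i < j, the coefficient of dx_i ∧ dx_j in alpha ∧ beta is (alpha_i * beta_j - alpha_j * beta_i). Collecting: alpha ∧ beta = (-3) dx ∧ dy.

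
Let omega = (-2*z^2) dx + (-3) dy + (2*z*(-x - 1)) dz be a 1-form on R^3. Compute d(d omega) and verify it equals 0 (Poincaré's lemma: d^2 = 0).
d(d omega) = 0

Step 1: d omega = sum_{i<j} (∂f_j/∂x_i - ∂f_i/∂x_j) dx_i ∧ dx_j:
  coeff of dx ∧ dy: 0
  coeff of dx ∧ dz: 2*z
  coeff of dy ∧ dz: 0
Step 2: Apply d again to each 2-form coefficient. The only possible 3-form in R^3 is dx ∧ dy ∧ dz, with coefficient
  ∂(coeff of dy∧dz)/∂x - ∂(coeff of dx∧dz)/∂y + ∂(coeff of dx∧dy)/∂z
  = ∂/∂x (0) - ∂/∂y (2*z) + ∂/∂z (0).
Each of these terms simplifies to sums of mixed partials that cancel in pairs. The result is 0 (by equality of mixed partials for smooth functions — Schwarz / Clairaut).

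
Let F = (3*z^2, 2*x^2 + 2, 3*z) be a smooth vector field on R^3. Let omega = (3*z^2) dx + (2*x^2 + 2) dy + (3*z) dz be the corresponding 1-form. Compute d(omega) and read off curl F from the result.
d(omega) = (0) dy ∧ dz + (6*z) dz ∧ dx + (4*x) dx ∧ dy; curl F = (0, 6*z, 4*x)

d omega = sum_{i<j} (∂f_j/∂x_i - ∂f_i/∂x_j) dx_i ∧ dx_j. Under the identification (dy ∧ dz, dz ∧ dx, dx ∧ dy) ↔ (e_x, e_y, e_z), the coefficients are exactly the components of curl F. Compute:
  ∂R/∂y - ∂Q/∂z = (0) - (0) = 0
  ∂P/∂z - ∂R/∂x = (6*z) - (0) = 6*z
  ∂Q/∂x - ∂P/∂y = (4*x) - (0) = 4*x.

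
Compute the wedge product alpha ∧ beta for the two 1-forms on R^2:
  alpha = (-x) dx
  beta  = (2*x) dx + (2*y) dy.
alpha ∧ beta = (-2*x*y) dx ∧ dy

Distribute the wedge, using dx_i ∧ dx_j = -dx_j ∧ dx_i and dx_i ∧ dx_i = 0. For each pair (i, j) with i < j, the coefficient of dx_i ∧ dx_j in alpha ∧ beta is (alpha_i * beta_j - alpha_j * beta_i). Collecting: alpha ∧ beta = (-2*x*y) dx ∧ dy.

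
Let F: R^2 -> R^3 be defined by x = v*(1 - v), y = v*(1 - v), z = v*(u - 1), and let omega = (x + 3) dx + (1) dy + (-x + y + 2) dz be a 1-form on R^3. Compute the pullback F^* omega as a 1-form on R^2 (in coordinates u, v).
F^* omega = (2*v) du + (2*u + 2*v^3 - 3*v^2 - 7*v + 2) dv

Using F^*(f dg) = (f ∘ F) d(g ∘ F), substitute each coordinate x_i by F_i(u, v) in f_i, and replace dx_i by d F_i = (∂F_i/∂u) du + (∂F_i/∂v) dv.
  For the x component: f_1(F) = -v^2 + v + 3; d F_1 = (0) du + (1 - 2*v) dv
  For the y component: f_2(F) = 1; d F_2 = (0) du + (1 - 2*v) dv
  For the z component: f_3(F) = 2; d F_3 = (v) du + (u - 1) dv
Combining and collecting du, dv coefficients:
  coeff of du: 2*v
  coeff of dv: 2*u + 2*v^3 - 3*v^2 - 7*v + 2
F^* omega = (2*v) du + (2*u + 2*v^3 - 3*v^2 - 7*v + 2) dv.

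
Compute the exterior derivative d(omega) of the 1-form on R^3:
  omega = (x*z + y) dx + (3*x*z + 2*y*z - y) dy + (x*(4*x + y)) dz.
d(omega) = (3*z - 1) dx ∧ dy + (7*x + y) dx ∧ dz + (-2*x - 2*y) dy ∧ dz

For a 1-form omega = sum_i f_i dx_i, the exterior derivative is
  d(omega) = sum_{i < j} (∂f_j/∂x_i - ∂f_i/∂x_j) dx_i ∧ dx_j.
  coefficient of dx ∧ dy: ∂f_2/∂x - ∂f_1/∂y = ∂(3*x*z + 2*y*z - y)/∂x - ∂(x*z + y)/∂y = 3*z - 1
  coefficient of dx ∧ dz: ∂f_3/∂x - ∂f_1/∂z = ∂(x*(4*x + y))/∂x - ∂(x*z + y)/∂z = 7*x + y
  coefficient of dy ∧ dz: ∂f_3/∂y - ∂f_2/∂z = ∂(x*(4*x + y))/∂y - ∂(3*x*z + 2*y*z - y)/∂z = -2*x - 2*y
Assembling: d(omega) = (3*z - 1) dx ∧ dy + (7*x + y) dx ∧ dz + (-2*x - 2*y) dy ∧ dz.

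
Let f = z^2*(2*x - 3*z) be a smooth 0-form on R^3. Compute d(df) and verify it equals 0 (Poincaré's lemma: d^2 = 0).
d(df) = 0

Step 1: df = sum_i (∂f/∂x_i) dx_i = (2*z^2) dx + (0) dy + (z*(4*x - 9*z)) dz.
Step 2: Apply d again. Using the 1-form formula, the coefficient of dx ∧ dy in d(df) is ∂^2 f/∂x ∂y - ∂^2 f/∂y ∂x = (0) - (0) = 0 (equality of mixed partials for smooth f).
Similarly for dx ∧ dz and dy ∧ dz — all coefficients vanish. So d(df) = 0.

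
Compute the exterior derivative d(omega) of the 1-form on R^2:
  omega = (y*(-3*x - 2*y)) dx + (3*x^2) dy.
d(omega) = (9*x + 4*y) dx ∧ dy

For a 1-form omega = sum_i f_i dx_i, the exterior derivative is
  d(omega) = sum_{i < j} (∂f_j/∂x_i - ∂f_i/∂x_j) dx_i ∧ dx_j.
  coefficient of dx ∧ dy: ∂f_2/∂x - ∂f_1/∂y = ∂(3*x^2)/∂x - ∂(y*(-3*x - 2*y))/∂y = 9*x + 4*y
Assembling: d(omega) = (9*x + 4*y) dx ∧ dy.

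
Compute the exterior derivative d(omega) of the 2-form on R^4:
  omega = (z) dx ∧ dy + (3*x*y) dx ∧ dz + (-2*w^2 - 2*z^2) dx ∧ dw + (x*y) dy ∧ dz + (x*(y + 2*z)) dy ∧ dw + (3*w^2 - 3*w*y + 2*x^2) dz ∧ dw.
d(omega) = (-3*x + y + 1) dx ∧ dy ∧ dz + (4*x + 4*z) dx ∧ dz ∧ dw + (y + 2*z) dx ∧ dy ∧ dw + (-3*w - 2*x) dy ∧ dz ∧ dw

For a 2-form omega = sum_{i<j} g_{ij} dx_i ∧ dx_j, the exterior derivative is
  d(omega) = sum_{i<j} d(g_{ij}) ∧ dx_i ∧ dx_j = sum_{i<j, k} (∂g_{ij}/∂x_k) dx_k ∧ dx_i ∧ dx_j.
Expand each term, using dx_k ∧ dx_i ∧ dx_j = sgn(permutation) dx_{(a)} ∧ dx_{(b)} ∧ dx_{(c)} with (a < b < c) sorted:
  d(z) includes (∂/∂z)(z) dz = (1) dz, which multiplied by dx ∧ dy gives (1) dx ∧ dy ∧ dz
  d(3*x*y) includes (∂/∂y)(3*x*y) dy = (3*x) dy, which multiplied by dx ∧ dz gives (-3*x) dx ∧ dy ∧ dz
  d(-2*w^2 - 2*z^2) includes (∂/∂z)(-2*w^2 - 2*z^2) dz = (-4*z) dz, which multiplied by dx ∧ dw gives (4*z) dx ∧ dz ∧ dw
  d(x*y) includes (∂/∂x)(x*y) dx = (y) dx, which multiplied by dy ∧ dz gives (y) dx ∧ dy ∧ dz
  d(x*(y + 2*z)) includes (∂/∂x)(x*(y + 2*z)) dx = (y + 2*z) dx, which multiplied by dy ∧ dw gives (y + 2*z) dx ∧ dy ∧ dw
  d(x*(y + 2*z)) includes (∂/∂z)(x*(y + 2*z)) dz = (2*x) dz, which multiplied by dy ∧ dw gives (-2*x) dy ∧ dz ∧ dw
  d(3*w^2 - 3*w*y + 2*x^2) includes (∂/∂x)(3*w^2 - 3*w*y + 2*x^2) dx = (4*x) dx, which multiplied by dz ∧ dw gives (4*x) dx ∧ dz ∧ dw
  d(3*w^2 - 3*w*y + 2*x^2) includes (∂/∂y)(3*w^2 - 3*w*y + 2*x^2) dy = (-3*w) dy, which multiplied by dz ∧ dw gives (-3*w) dy ∧ dz ∧ dw
Collecting like 3-forms: d(omega) = (-3*x + y + 1) dx ∧ dy ∧ dz + (4*x + 4*z) dx ∧ dz ∧ dw + (y + 2*z) dx ∧ dy ∧ dw + (-3*w - 2*x) dy ∧ dz ∧ dw.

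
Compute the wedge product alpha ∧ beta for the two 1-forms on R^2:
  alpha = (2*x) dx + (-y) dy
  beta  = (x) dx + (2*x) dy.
alpha ∧ beta = (x*(4*x + y)) dx ∧ dy

Distribute the wedge, using dx_i ∧ dx_j = -dx_j ∧ dx_i and dx_i ∧ dx_i = 0. For each pair (i, j) with i < j, the coefficient of dx_i ∧ dx_j in alpha ∧ beta is (alpha_i * beta_j - alpha_j * beta_i). Collecting: alpha ∧ beta = (x*(4*x + y)) dx ∧ dy.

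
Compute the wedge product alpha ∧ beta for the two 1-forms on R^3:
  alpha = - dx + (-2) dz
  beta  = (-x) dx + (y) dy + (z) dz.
alpha ∧ beta = (-y) dx ∧ dy + (-2*x - z) dx ∧ dz + (2*y) dy ∧ dz

Distribute the wedge, using dx_i ∧ dx_j = -dx_j ∧ dx_i and dx_i ∧ dx_i = 0. For each pair (i, j) with i < j, the coefficient of dx_i ∧ dx_j in alpha ∧ beta is (alpha_i * beta_j - alpha_j * beta_i). Collecting: alpha ∧ beta = (-y) dx ∧ dy + (-2*x - z) dx ∧ dz + (2*y) dy ∧ dz.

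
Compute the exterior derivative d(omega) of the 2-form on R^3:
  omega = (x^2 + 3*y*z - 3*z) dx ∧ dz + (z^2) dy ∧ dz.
d(omega) = (-3*z) dx ∧ dy ∧ dz

For a 2-form omega = sum_{i<j} g_{ij} dx_i ∧ dx_j, the exterior derivative is
  d(omega) = sum_{i<j} d(g_{ij}) ∧ dx_i ∧ dx_j = sum_{i<j, k} (∂g_{ij}/∂x_k) dx_k ∧ dx_i ∧ dx_j.
Expand each term, using dx_k ∧ dx_i ∧ dx_j = sgn(permutation) dx_{(a)} ∧ dx_{(b)} ∧ dx_{(c)} with (a < b < c) sorted:
  d(x^2 + 3*y*z - 3*z) includes (∂/∂y)(x^2 + 3*y*z - 3*z) dy = (3*z) dy, which multiplied by dx ∧ dz gives (-3*z) dx ∧ dy ∧ dz
Collecting like 3-forms: d(omega) = (-3*z) dx ∧ dy ∧ dz.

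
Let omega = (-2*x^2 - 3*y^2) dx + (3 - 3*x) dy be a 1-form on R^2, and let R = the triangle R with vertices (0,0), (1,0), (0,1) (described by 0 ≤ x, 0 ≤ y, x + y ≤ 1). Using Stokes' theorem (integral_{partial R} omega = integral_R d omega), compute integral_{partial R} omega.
integral_(partial R) omega = -1/2

Stokes: integral_partial_R omega = integral_R d omega with d omega = (∂Q/∂x - ∂P/∂y) dx ∧ dy.
  ∂Q/∂x = -3
  ∂P/∂y = -6*y
  integrand = ∂Q/∂x - ∂P/∂y = 6*y - 3.
Integrating over R: integral_0^1 integral_0^{1-x} (6*y - 3) dy dx = -1/2.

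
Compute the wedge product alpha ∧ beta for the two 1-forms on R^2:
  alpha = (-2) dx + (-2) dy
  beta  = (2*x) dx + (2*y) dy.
alpha ∧ beta = (4*x - 4*y) dx ∧ dy

Distribute the wedge, using dx_i ∧ dx_j = -dx_j ∧ dx_i and dx_i ∧ dx_i = 0. For each pair (i, j) with i < j, the coefficient of dx_i ∧ dx_j in alpha ∧ beta is (alpha_i * beta_j - alpha_j * beta_i). Collecting: alpha ∧ beta = (4*x - 4*y) dx ∧ dy.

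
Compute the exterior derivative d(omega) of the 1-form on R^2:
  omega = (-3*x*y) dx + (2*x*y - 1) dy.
d(omega) = (3*x + 2*y) dx ∧ dy

For a 1-form omega = sum_i f_i dx_i, the exterior derivative is
  d(omega) = sum_{i < j} (∂f_j/∂x_i - ∂f_i/∂x_j) dx_i ∧ dx_j.
  coefficient of dx ∧ dy: ∂f_2/∂x - ∂f_1/∂y = ∂(2*x*y - 1)/∂x - ∂(-3*x*y)/∂y = 3*x + 2*y
Assembling: d(omega) = (3*x + 2*y) dx ∧ dy.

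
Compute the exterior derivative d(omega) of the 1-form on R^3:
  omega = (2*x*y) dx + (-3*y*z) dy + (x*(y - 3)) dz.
d(omega) = (-2*x) dx ∧ dy + (y - 3) dx ∧ dz + (x + 3*y) dy ∧ dz

For a 1-form omega = sum_i f_i dx_i, the exterior derivative is
  d(omega) = sum_{i < j} (∂f_j/∂x_i - ∂f_i/∂x_j) dx_i ∧ dx_j.
  coefficient of dx ∧ dy: ∂f_2/∂x - ∂f_1/∂y = ∂(-3*y*z)/∂x - ∂(2*x*y)/∂y = -2*x
  coefficient of dx ∧ dz: ∂f_3/∂x - ∂f_1/∂z = ∂(x*(y - 3))/∂x - ∂(2*x*y)/∂z = y - 3
  coefficient of dy ∧ dz: ∂f_3/∂y - ∂f_2/∂z = ∂(x*(y - 3))/∂y - ∂(-3*y*z)/∂z = x + 3*y
Assembling: d(omega) = (-2*x) dx ∧ dy + (y - 3) dx ∧ dz + (x + 3*y) dy ∧ dz.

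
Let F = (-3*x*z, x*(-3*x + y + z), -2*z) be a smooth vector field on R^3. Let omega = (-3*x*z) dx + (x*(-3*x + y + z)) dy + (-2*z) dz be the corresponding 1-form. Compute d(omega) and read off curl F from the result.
d(omega) = (-x) dy ∧ dz + (-3*x) dz ∧ dx + (-6*x + y + z) dx ∧ dy; curl F = (-x, -3*x, -6*x + y + z)

d omega = sum_{i<j} (∂f_j/∂x_i - ∂f_i/∂x_j) dx_i ∧ dx_j. Under the identification (dy ∧ dz, dz ∧ dx, dx ∧ dy) ↔ (e_x, e_y, e_z), the coefficients are exactly the components of curl F. Compute:
  ∂R/∂y - ∂Q/∂z = (0) - (x) = -x
  ∂P/∂z - ∂R/∂x = (-3*x) - (0) = -3*x
  ∂Q/∂x - ∂P/∂y = (-6*x + y + z) - (0) = -6*x + y + z.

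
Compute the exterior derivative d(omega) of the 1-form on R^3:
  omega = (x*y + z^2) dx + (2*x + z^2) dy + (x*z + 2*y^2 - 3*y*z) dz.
d(omega) = (2 - x) dx ∧ dy + (-z) dx ∧ dz + (4*y - 5*z) dy ∧ dz

For a 1-form omega = sum_i f_i dx_i, the exterior derivative is
  d(omega) = sum_{i < j} (∂f_j/∂x_i - ∂f_i/∂x_j) dx_i ∧ dx_j.
  coefficient of dx ∧ dy: ∂f_2/∂x - ∂f_1/∂y = ∂(2*x + z^2)/∂x - ∂(x*y + z^2)/∂y = 2 - x
  coefficient of dx ∧ dz: ∂f_3/∂x - ∂f_1/∂z = ∂(x*z + 2*y^2 - 3*y*z)/∂x - ∂(x*y + z^2)/∂z = -z
  coefficient of dy ∧ dz: ∂f_3/∂y - ∂f_2/∂z = ∂(x*z + 2*y^2 - 3*y*z)/∂y - ∂(2*x + z^2)/∂z = 4*y - 5*z
Assembling: d(omega) = (2 - x) dx ∧ dy + (-z) dx ∧ dz + (4*y - 5*z) dy ∧ dz.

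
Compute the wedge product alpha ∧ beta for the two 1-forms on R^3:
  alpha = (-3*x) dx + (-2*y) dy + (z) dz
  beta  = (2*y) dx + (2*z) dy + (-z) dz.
alpha ∧ beta = (-6*x*z + 4*y^2) dx ∧ dy + (z*(3*x - 2*y)) dx ∧ dz + (2*z*(y - z)) dy ∧ dz

Distribute the wedge, using dx_i ∧ dx_j = -dx_j ∧ dx_i and dx_i ∧ dx_i = 0. For each pair (i, j) with i < j, the coefficient of dx_i ∧ dx_j in alpha ∧ beta is (alpha_i * beta_j - alpha_j * beta_i). Collecting: alpha ∧ beta = (-6*x*z + 4*y^2) dx ∧ dy + (z*(3*x - 2*y)) dx ∧ dz + (2*z*(y - z)) dy ∧ dz.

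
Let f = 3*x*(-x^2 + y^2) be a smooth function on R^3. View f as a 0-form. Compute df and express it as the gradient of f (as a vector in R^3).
df = (-9*x^2 + 3*y^2) dx + (6*x*y) dy + (0) dz; grad f = (-9*x^2 + 3*y^2, 6*x*y, 0)

For a 0-form f, d f = (∂f/∂x) dx + (∂f/∂y) dy + (∂f/∂z) dz. The components of the vector representation are exactly the entries of grad f in Cartesian coordinates:
  ∂f/∂x = -9*x^2 + 3*y^2
  ∂f/∂y = 6*x*y
  ∂f/∂z = 0.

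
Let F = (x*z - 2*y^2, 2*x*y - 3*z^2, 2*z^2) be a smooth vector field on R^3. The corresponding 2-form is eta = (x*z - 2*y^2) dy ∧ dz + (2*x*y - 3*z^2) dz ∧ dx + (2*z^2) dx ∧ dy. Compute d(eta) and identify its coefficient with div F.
d(eta) = (2*x + 5*z) dx ∧ dy ∧ dz; div F = 2*x + 5*z

For a 2-form in R^3 of the form above, applying d gives a 3-form with coefficient ∂P/∂x + ∂Q/∂y + ∂R/∂z:
  ∂P/∂x = z
  ∂Q/∂y = 2*x
  ∂R/∂z = 4*z
Sum = 2*x + 5*z, which is exactly div F.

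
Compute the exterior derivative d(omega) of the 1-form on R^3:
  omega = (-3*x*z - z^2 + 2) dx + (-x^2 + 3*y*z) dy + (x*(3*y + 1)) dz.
d(omega) = (-2*x) dx ∧ dy + (3*x + 3*y + 2*z + 1) dx ∧ dz + (3*x - 3*y) dy ∧ dz

For a 1-form omega = sum_i f_i dx_i, the exterior derivative is
  d(omega) = sum_{i < j} (∂f_j/∂x_i - ∂f_i/∂x_j) dx_i ∧ dx_j.
  coefficient of dx ∧ dy: ∂f_2/∂x - ∂f_1/∂y = ∂(-x^2 + 3*y*z)/∂x - ∂(-3*x*z - z^2 + 2)/∂y = -2*x
  coefficient of dx ∧ dz: ∂f_3/∂x - ∂f_1/∂z = ∂(x*(3*y + 1))/∂x - ∂(-3*x*z - z^2 + 2)/∂z = 3*x + 3*y + 2*z + 1
  coefficient of dy ∧ dz: ∂f_3/∂y - ∂f_2/∂z = ∂(x*(3*y + 1))/∂y - ∂(-x^2 + 3*y*z)/∂z = 3*x - 3*y
Assembling: d(omega) = (-2*x) dx ∧ dy + (3*x + 3*y + 2*z + 1) dx ∧ dz + (3*x - 3*y) dy ∧ dz.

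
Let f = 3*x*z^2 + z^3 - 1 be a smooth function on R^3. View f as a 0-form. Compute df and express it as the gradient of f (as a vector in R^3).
df = (3*z^2) dx + (0) dy + (3*z*(2*x + z)) dz; grad f = (3*z^2, 0, 3*z*(2*x + z))

For a 0-form f, d f = (∂f/∂x) dx + (∂f/∂y) dy + (∂f/∂z) dz. The components of the vector representation are exactly the entries of grad f in Cartesian coordinates:
  ∂f/∂x = 3*z^2
  ∂f/∂y = 0
  ∂f/∂z = 3*z*(2*x + z).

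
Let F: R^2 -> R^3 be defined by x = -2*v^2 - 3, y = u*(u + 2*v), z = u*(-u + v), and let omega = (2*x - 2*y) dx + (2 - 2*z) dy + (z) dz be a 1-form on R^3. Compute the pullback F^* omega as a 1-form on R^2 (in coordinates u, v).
F^* omega = (6*u^3 - 3*u^2*v - 3*u*v^2 + 4*u + 4*v) du + (3*u^3 + 5*u^2*v + 16*u*v^2 + 4*u + 16*v^3 + 24*v) dv

Using F^*(f dg) = (f ∘ F) d(g ∘ F), substitute each coordinate x_i by F_i(u, v) in f_i, and replace dx_i by d F_i = (∂F_i/∂u) du + (∂F_i/∂v) dv.
  For the x component: f_1(F) = -2*u^2 - 4*u*v - 4*v^2 - 6; d F_1 = (0) du + (-4*v) dv
  For the y component: f_2(F) = 2*u^2 - 2*u*v + 2; d F_2 = (2*u + 2*v) du + (2*u) dv
  For the z component: f_3(F) = u*(-u + v); d F_3 = (-2*u + v) du + (u) dv
Combining and collecting du, dv coefficients:
  coeff of du: 6*u^3 - 3*u^2*v - 3*u*v^2 + 4*u + 4*v
  coeff of dv: 3*u^3 + 5*u^2*v + 16*u*v^2 + 4*u + 16*v^3 + 24*v
F^* omega = (6*u^3 - 3*u^2*v - 3*u*v^2 + 4*u + 4*v) du + (3*u^3 + 5*u^2*v + 16*u*v^2 + 4*u + 16*v^3 + 24*v) dv.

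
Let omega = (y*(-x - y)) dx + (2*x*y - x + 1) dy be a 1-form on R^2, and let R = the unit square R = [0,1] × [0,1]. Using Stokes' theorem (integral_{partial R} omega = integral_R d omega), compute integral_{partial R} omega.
integral_(partial R) omega = 3/2

Stokes: integral_partial_R omega = integral_R d omega with d omega = (∂Q/∂x - ∂P/∂y) dx ∧ dy.
  ∂Q/∂x = 2*y - 1
  ∂P/∂y = -x - 2*y
  integrand = ∂Q/∂x - ∂P/∂y = x + 4*y - 1.
Integrating over R: integral_0^1 integral_0^1 (x + 4*y - 1) dx dy = 3/2.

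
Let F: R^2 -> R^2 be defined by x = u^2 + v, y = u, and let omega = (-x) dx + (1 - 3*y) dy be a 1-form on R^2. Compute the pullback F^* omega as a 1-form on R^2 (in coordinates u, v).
F^* omega = (-2*u^3 - 2*u*v - 3*u + 1) du + (-u^2 - v) dv

Using F^*(f dg) = (f ∘ F) d(g ∘ F), substitute each coordinate x_i by F_i(u, v) in f_i, and replace dx_i by d F_i = (∂F_i/∂u) du + (∂F_i/∂v) dv.
  For the x component: f_1(F) = -u^2 - v; d F_1 = (2*u) du + (1) dv
  For the y component: f_2(F) = 1 - 3*u; d F_2 = (1) du + (0) dv
Combining and collecting du, dv coefficients:
  coeff of du: -2*u^3 - 2*u*v - 3*u + 1
  coeff of dv: -u^2 - v
F^* omega = (-2*u^3 - 2*u*v - 3*u + 1) du + (-u^2 - v) dv.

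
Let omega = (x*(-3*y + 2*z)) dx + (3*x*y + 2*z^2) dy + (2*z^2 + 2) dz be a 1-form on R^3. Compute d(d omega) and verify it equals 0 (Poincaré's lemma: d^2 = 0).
d(d omega) = 0

Step 1: d omega = sum_{i<j} (∂f_j/∂x_i - ∂f_i/∂x_j) dx_i ∧ dx_j:
  coeff of dx ∧ dy: 3*x + 3*y
  coeff of dx ∧ dz: -2*x
  coeff of dy ∧ dz: -4*z
Step 2: Apply d again to each 2-form coefficient. The only possible 3-form in R^3 is dx ∧ dy ∧ dz, with coefficient
  ∂(coeff of dy∧dz)/∂x - ∂(coeff of dx∧dz)/∂y + ∂(coeff of dx∧dy)/∂z
  = ∂/∂x (-4*z) - ∂/∂y (-2*x) + ∂/∂z (3*x + 3*y).
Each of these terms simplifies to sums of mixed partials that cancel in pairs. The result is 0 (by equality of mixed partials for smooth functions — Schwarz / Clairaut).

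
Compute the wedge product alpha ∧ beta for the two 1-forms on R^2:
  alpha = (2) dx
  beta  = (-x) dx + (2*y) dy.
alpha ∧ beta = (4*y) dx ∧ dy

Distribute the wedge, using dx_i ∧ dx_j = -dx_j ∧ dx_i and dx_i ∧ dx_i = 0. For each pair (i, j) with i < j, the coefficient of dx_i ∧ dx_j in alpha ∧ beta is (alpha_i * beta_j - alpha_j * beta_i). Collecting: alpha ∧ beta = (4*y) dx ∧ dy.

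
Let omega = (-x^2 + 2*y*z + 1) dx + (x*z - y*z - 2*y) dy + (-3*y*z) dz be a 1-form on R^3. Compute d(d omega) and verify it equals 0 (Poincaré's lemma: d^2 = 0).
d(d omega) = 0

Step 1: d omega = sum_{i<j} (∂f_j/∂x_i - ∂f_i/∂x_j) dx_i ∧ dx_j:
  coeff of dx ∧ dy: -z
  coeff of dx ∧ dz: -2*y
  coeff of dy ∧ dz: -x + y - 3*z
Step 2: Apply d again to each 2-form coefficient. The only possible 3-form in R^3 is dx ∧ dy ∧ dz, with coefficient
  ∂(coeff of dy∧dz)/∂x - ∂(coeff of dx∧dz)/∂y + ∂(coeff of dx∧dy)/∂z
  = ∂/∂x (-x + y - 3*z) - ∂/∂y (-2*y) + ∂/∂z (-z).
Each of these terms simplifies to sums of mixed partials that cancel in pairs. The result is 0 (by equality of mixed partials for smooth functions — Schwarz / Clairaut).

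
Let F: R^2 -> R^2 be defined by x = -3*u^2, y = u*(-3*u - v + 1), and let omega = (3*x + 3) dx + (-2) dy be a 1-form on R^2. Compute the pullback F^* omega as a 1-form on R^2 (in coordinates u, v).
F^* omega = (54*u^3 - 6*u + 2*v - 2) du + (2*u) dv

Using F^*(f dg) = (f ∘ F) d(g ∘ F), substitute each coordinate x_i by F_i(u, v) in f_i, and replace dx_i by d F_i = (∂F_i/∂u) du + (∂F_i/∂v) dv.
  For the x component: f_1(F) = 3 - 9*u^2; d F_1 = (-6*u) du + (0) dv
  For the y component: f_2(F) = -2; d F_2 = (-6*u - v + 1) du + (-u) dv
Combining and collecting du, dv coefficients:
  coeff of du: 54*u^3 - 6*u + 2*v - 2
  coeff of dv: 2*u
F^* omega = (54*u^3 - 6*u + 2*v - 2) du + (2*u) dv.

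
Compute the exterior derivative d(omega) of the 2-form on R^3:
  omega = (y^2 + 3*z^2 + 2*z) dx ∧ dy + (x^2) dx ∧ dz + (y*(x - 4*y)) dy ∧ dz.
d(omega) = (y + 6*z + 2) dx ∧ dy ∧ dz

For a 2-form omega = sum_{i<j} g_{ij} dx_i ∧ dx_j, the exterior derivative is
  d(omega) = sum_{i<j} d(g_{ij}) ∧ dx_i ∧ dx_j = sum_{i<j, k} (∂g_{ij}/∂x_k) dx_k ∧ dx_i ∧ dx_j.
Expand each term, using dx_k ∧ dx_i ∧ dx_j = sgn(permutation) dx_{(a)} ∧ dx_{(b)} ∧ dx_{(c)} with (a < b < c) sorted:
  d(y^2 + 3*z^2 + 2*z) includes (∂/∂z)(y^2 + 3*z^2 + 2*z) dz = (6*z + 2) dz, which multiplied by dx ∧ dy gives (6*z + 2) dx ∧ dy ∧ dz
  d(y*(x - 4*y)) includes (∂/∂x)(y*(x - 4*y)) dx = (y) dx, which multiplied by dy ∧ dz gives (y) dx ∧ dy ∧ dz
Collecting like 3-forms: d(omega) = (y + 6*z + 2) dx ∧ dy ∧ dz.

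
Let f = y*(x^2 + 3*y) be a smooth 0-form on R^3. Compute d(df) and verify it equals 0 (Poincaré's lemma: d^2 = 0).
d(df) = 0

Step 1: df = sum_i (∂f/∂x_i) dx_i = (2*x*y) dx + (x^2 + 6*y) dy + (0) dz.
Step 2: Apply d again. Using the 1-form formula, the coefficient of dx ∧ dy in d(df) is ∂^2 f/∂x ∂y - ∂^2 f/∂y ∂x = (2*x) - (2*x) = 0 (equality of mixed partials for smooth f).
Similarly for dx ∧ dz and dy ∧ dz — all coefficients vanish. So d(df) = 0.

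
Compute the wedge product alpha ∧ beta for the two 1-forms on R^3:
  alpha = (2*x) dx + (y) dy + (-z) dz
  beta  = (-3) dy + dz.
alpha ∧ beta = (-6*x) dx ∧ dy + (2*x) dx ∧ dz + (y - 3*z) dy ∧ dz

Distribute the wedge, using dx_i ∧ dx_j = -dx_j ∧ dx_i and dx_i ∧ dx_i = 0. For each pair (i, j) with i < j, the coefficient of dx_i ∧ dx_j in alpha ∧ beta is (alpha_i * beta_j - alpha_j * beta_i). Collecting: alpha ∧ beta = (-6*x) dx ∧ dy + (2*x) dx ∧ dz + (y - 3*z) dy ∧ dz.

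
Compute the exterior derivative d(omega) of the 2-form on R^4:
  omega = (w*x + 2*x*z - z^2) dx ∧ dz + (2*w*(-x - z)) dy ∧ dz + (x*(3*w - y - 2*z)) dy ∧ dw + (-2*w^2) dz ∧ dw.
d(omega) = (x) dx ∧ dz ∧ dw + (-2*w) dx ∧ dy ∧ dz + (-2*z) dy ∧ dz ∧ dw + (3*w - y - 2*z) dx ∧ dy ∧ dw

For a 2-form omega = sum_{i<j} g_{ij} dx_i ∧ dx_j, the exterior derivative is
  d(omega) = sum_{i<j} d(g_{ij}) ∧ dx_i ∧ dx_j = sum_{i<j, k} (∂g_{ij}/∂x_k) dx_k ∧ dx_i ∧ dx_j.
Expand each term, using dx_k ∧ dx_i ∧ dx_j = sgn(permutation) dx_{(a)} ∧ dx_{(b)} ∧ dx_{(c)} with (a < b < c) sorted:
  d(w*x + 2*x*z - z^2) includes (∂/∂w)(w*x + 2*x*z - z^2) dw = (x) dw, which multiplied by dx ∧ dz gives (x) dx ∧ dz ∧ dw
  d(2*w*(-x - z)) includes (∂/∂x)(2*w*(-x - z)) dx = (-2*w) dx, which multiplied by dy ∧ dz gives (-2*w) dx ∧ dy ∧ dz
  d(2*w*(-x - z)) includes (∂/∂w)(2*w*(-x - z)) dw = (-2*x - 2*z) dw, which multiplied by dy ∧ dz gives (-2*x - 2*z) dy ∧ dz ∧ dw
  d(x*(3*w - y - 2*z)) includes (∂/∂x)(x*(3*w - y - 2*z)) dx = (3*w - y - 2*z) dx, which multiplied by dy ∧ dw gives (3*w - y - 2*z) dx ∧ dy ∧ dw
  d(x*(3*w - y - 2*z)) includes (∂/∂z)(x*(3*w - y - 2*z)) dz = (-2*x) dz, which multiplied by dy ∧ dw gives (2*x) dy ∧ dz ∧ dw
Collecting like 3-forms: d(omega) = (x) dx ∧ dz ∧ dw + (-2*w) dx ∧ dy ∧ dz + (-2*z) dy ∧ dz ∧ dw + (3*w - y - 2*z) dx ∧ dy ∧ dw.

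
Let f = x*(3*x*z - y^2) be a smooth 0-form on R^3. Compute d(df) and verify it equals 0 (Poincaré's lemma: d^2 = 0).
d(df) = 0

Step 1: df = sum_i (∂f/∂x_i) dx_i = (6*x*z - y^2) dx + (-2*x*y) dy + (3*x^2) dz.
Step 2: Apply d again. Using the 1-form formula, the coefficient of dx ∧ dy in d(df) is ∂^2 f/∂x ∂y - ∂^2 f/∂y ∂x = (-2*y) - (-2*y) = 0 (equality of mixed partials for smooth f).
Similarly for dx ∧ dz and dy ∧ dz — all coefficients vanish. So d(df) = 0.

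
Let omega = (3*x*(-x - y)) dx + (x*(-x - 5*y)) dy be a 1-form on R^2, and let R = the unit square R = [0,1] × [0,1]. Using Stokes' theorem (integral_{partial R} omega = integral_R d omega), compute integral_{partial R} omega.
integral_(partial R) omega = -2

Stokes: integral_partial_R omega = integral_R d omega with d omega = (∂Q/∂x - ∂P/∂y) dx ∧ dy.
  ∂Q/∂x = -2*x - 5*y
  ∂P/∂y = -3*x
  integrand = ∂Q/∂x - ∂P/∂y = x - 5*y.
Integrating over R: integral_0^1 integral_0^1 (x - 5*y) dx dy = -2.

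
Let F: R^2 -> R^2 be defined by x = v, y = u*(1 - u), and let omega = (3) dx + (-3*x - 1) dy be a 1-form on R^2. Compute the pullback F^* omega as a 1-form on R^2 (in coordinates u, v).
F^* omega = (6*u*v + 2*u - 3*v - 1) du + (3) dv

Using F^*(f dg) = (f ∘ F) d(g ∘ F), substitute each coordinate x_i by F_i(u, v) in f_i, and replace dx_i by d F_i = (∂F_i/∂u) du + (∂F_i/∂v) dv.
  For the x component: f_1(F) = 3; d F_1 = (0) du + (1) dv
  For the y component: f_2(F) = -3*v - 1; d F_2 = (1 - 2*u) du + (0) dv
Combining and collecting du, dv coefficients:
  coeff of du: 6*u*v + 2*u - 3*v - 1
  coeff of dv: 3
F^* omega = (6*u*v + 2*u - 3*v - 1) du + (3) dv.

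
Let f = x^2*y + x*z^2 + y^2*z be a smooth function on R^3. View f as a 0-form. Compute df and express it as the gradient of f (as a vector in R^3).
df = (2*x*y + z^2) dx + (x^2 + 2*y*z) dy + (2*x*z + y^2) dz; grad f = (2*x*y + z^2, x^2 + 2*y*z, 2*x*z + y^2)

For a 0-form f, d f = (∂f/∂x) dx + (∂f/∂y) dy + (∂f/∂z) dz. The components of the vector representation are exactly the entries of grad f in Cartesian coordinates:
  ∂f/∂x = 2*x*y + z^2
  ∂f/∂y = x^2 + 2*y*z
  ∂f/∂z = 2*x*z + y^2.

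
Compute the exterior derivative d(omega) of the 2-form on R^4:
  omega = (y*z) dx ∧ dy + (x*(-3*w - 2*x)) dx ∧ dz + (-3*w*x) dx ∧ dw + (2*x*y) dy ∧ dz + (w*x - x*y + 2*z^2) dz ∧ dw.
d(omega) = (3*y) dx ∧ dy ∧ dz + (w - 3*x - y) dx ∧ dz ∧ dw + (-x) dy ∧ dz ∧ dw

For a 2-form omega = sum_{i<j} g_{ij} dx_i ∧ dx_j, the exterior derivative is
  d(omega) = sum_{i<j} d(g_{ij}) ∧ dx_i ∧ dx_j = sum_{i<j, k} (∂g_{ij}/∂x_k) dx_k ∧ dx_i ∧ dx_j.
Expand each term, using dx_k ∧ dx_i ∧ dx_j = sgn(permutation) dx_{(a)} ∧ dx_{(b)} ∧ dx_{(c)} with (a < b < c) sorted:
  d(y*z) includes (∂/∂z)(y*z) dz = (y) dz, which multiplied by dx ∧ dy gives (y) dx ∧ dy ∧ dz
  d(x*(-3*w - 2*x)) includes (∂/∂w)(x*(-3*w - 2*x)) dw = (-3*x) dw, which multiplied by dx ∧ dz gives (-3*x) dx ∧ dz ∧ dw
  d(2*x*y) includes (∂/∂x)(2*x*y) dx = (2*y) dx, which multiplied by dy ∧ dz gives (2*y) dx ∧ dy ∧ dz
  d(w*x - x*y + 2*z^2) includes (∂/∂x)(w*x - x*y + 2*z^2) dx = (w - y) dx, which multiplied by dz ∧ dw gives (w - y) dx ∧ dz ∧ dw
  d(w*x - x*y + 2*z^2) includes (∂/∂y)(w*x - x*y + 2*z^2) dy = (-x) dy, which multiplied by dz ∧ dw gives (-x) dy ∧ dz ∧ dw
Collecting like 3-forms: d(omega) = (3*y) dx ∧ dy ∧ dz + (w - 3*x - y) dx ∧ dz ∧ dw + (-x) dy ∧ dz ∧ dw.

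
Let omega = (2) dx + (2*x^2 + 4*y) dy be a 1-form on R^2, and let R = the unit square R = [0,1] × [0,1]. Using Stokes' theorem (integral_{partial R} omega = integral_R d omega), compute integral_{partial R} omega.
integral_(partial R) omega = 2

Stokes: integral_partial_R omega = integral_R d omega with d omega = (∂Q/∂x - ∂P/∂y) dx ∧ dy.
  ∂Q/∂x = 4*x
  ∂P/∂y = 0
  integrand = ∂Q/∂x - ∂P/∂y = 4*x.
Integrating over R: integral_0^1 integral_0^1 (4*x) dx dy = 2.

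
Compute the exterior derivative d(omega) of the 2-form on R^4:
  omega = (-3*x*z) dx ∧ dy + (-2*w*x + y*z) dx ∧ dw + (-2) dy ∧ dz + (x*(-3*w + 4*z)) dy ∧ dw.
d(omega) = (-3*x) dx ∧ dy ∧ dz + (-3*w + 3*z) dx ∧ dy ∧ dw + (-y) dx ∧ dz ∧ dw + (-4*x) dy ∧ dz ∧ dw

For a 2-form omega = sum_{i<j} g_{ij} dx_i ∧ dx_j, the exterior derivative is
  d(omega) = sum_{i<j} d(g_{ij}) ∧ dx_i ∧ dx_j = sum_{i<j, k} (∂g_{ij}/∂x_k) dx_k ∧ dx_i ∧ dx_j.
Expand each term, using dx_k ∧ dx_i ∧ dx_j = sgn(permutation) dx_{(a)} ∧ dx_{(b)} ∧ dx_{(c)} with (a < b < c) sorted:
  d(-3*x*z) includes (∂/∂z)(-3*x*z) dz = (-3*x) dz, which multiplied by dx ∧ dy gives (-3*x) dx ∧ dy ∧ dz
  d(-2*w*x + y*z) includes (∂/∂y)(-2*w*x + y*z) dy = (z) dy, which multiplied by dx ∧ dw gives (-z) dx ∧ dy ∧ dw
  d(-2*w*x + y*z) includes (∂/∂z)(-2*w*x + y*z) dz = (y) dz, which multiplied by dx ∧ dw gives (-y) dx ∧ dz ∧ dw
  d(x*(-3*w + 4*z)) includes (∂/∂x)(x*(-3*w + 4*z)) dx = (-3*w + 4*z) dx, which multiplied by dy ∧ dw gives (-3*w + 4*z) dx ∧ dy ∧ dw
  d(x*(-3*w + 4*z)) includes (∂/∂z)(x*(-3*w + 4*z)) dz = (4*x) dz, which multiplied by dy ∧ dw gives (-4*x) dy ∧ dz ∧ dw
Collecting like 3-forms: d(omega) = (-3*x) dx ∧ dy ∧ dz + (-3*w + 3*z) dx ∧ dy ∧ dw + (-y) dx ∧ dz ∧ dw + (-4*x) dy ∧ dz ∧ dw.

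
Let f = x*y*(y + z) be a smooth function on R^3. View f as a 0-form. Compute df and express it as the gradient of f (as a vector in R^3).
df = (y*(y + z)) dx + (x*(2*y + z)) dy + (x*y) dz; grad f = (y*(y + z), x*(2*y + z), x*y)

For a 0-form f, d f = (∂f/∂x) dx + (∂f/∂y) dy + (∂f/∂z) dz. The components of the vector representation are exactly the entries of grad f in Cartesian coordinates:
  ∂f/∂x = y*(y + z)
  ∂f/∂y = x*(2*y + z)
  ∂f/∂z = x*y.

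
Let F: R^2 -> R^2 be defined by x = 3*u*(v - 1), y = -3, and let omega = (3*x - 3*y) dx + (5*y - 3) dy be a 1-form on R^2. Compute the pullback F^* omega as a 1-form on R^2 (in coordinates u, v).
F^* omega = (27*u*v^2 - 54*u*v + 27*u + 27*v - 27) du + (27*u*(u*v - u + 1)) dv

Using F^*(f dg) = (f ∘ F) d(g ∘ F), substitute each coordinate x_i by F_i(u, v) in f_i, and replace dx_i by d F_i = (∂F_i/∂u) du + (∂F_i/∂v) dv.
  For the x component: f_1(F) = 9*u*v - 9*u + 9; d F_1 = (3*v - 3) du + (3*u) dv
  For the y component: f_2(F) = -18; d F_2 = (0) du + (0) dv
Combining and collecting du, dv coefficients:
  coeff of du: 27*u*v^2 - 54*u*v + 27*u + 27*v - 27
  coeff of dv: 27*u*(u*v - u + 1)
F^* omega = (27*u*v^2 - 54*u*v + 27*u + 27*v - 27) du + (27*u*(u*v - u + 1)) dv.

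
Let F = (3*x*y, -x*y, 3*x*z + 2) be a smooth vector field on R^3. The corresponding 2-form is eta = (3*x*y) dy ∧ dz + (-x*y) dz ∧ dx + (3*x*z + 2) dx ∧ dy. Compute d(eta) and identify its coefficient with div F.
d(eta) = (2*x + 3*y) dx ∧ dy ∧ dz; div F = 2*x + 3*y

For a 2-form in R^3 of the form above, applying d gives a 3-form with coefficient ∂P/∂x + ∂Q/∂y + ∂R/∂z:
  ∂P/∂x = 3*y
  ∂Q/∂y = -x
  ∂R/∂z = 3*x
Sum = 2*x + 3*y, which is exactly div F.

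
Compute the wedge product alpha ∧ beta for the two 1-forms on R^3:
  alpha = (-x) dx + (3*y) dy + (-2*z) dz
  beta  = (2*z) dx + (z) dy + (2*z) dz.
alpha ∧ beta = (-z*(x + 6*y)) dx ∧ dy + (2*z*(-x + 2*z)) dx ∧ dz + (2*z*(3*y + z)) dy ∧ dz

Distribute the wedge, using dx_i ∧ dx_j = -dx_j ∧ dx_i and dx_i ∧ dx_i = 0. For each pair (i, j) with i < j, the coefficient of dx_i ∧ dx_j in alpha ∧ beta is (alpha_i * beta_j - alpha_j * beta_i). Collecting: alpha ∧ beta = (-z*(x + 6*y)) dx ∧ dy + (2*z*(-x + 2*z)) dx ∧ dz + (2*z*(3*y + z)) dy ∧ dz.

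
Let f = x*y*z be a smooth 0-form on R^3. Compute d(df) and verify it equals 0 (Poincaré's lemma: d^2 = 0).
d(df) = 0

Step 1: df = sum_i (∂f/∂x_i) dx_i = (y*z) dx + (x*z) dy + (x*y) dz.
Step 2: Apply d again. Using the 1-form formula, the coefficient of dx ∧ dy in d(df) is ∂^2 f/∂x ∂y - ∂^2 f/∂y ∂x = (z) - (z) = 0 (equality of mixed partials for smooth f).
Similarly for dx ∧ dz and dy ∧ dz — all coefficients vanish. So d(df) = 0.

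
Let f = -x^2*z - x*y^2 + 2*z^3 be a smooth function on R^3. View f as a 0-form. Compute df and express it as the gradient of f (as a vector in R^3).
df = (-2*x*z - y^2) dx + (-2*x*y) dy + (-x^2 + 6*z^2) dz; grad f = (-2*x*z - y^2, -2*x*y, -x^2 + 6*z^2)

For a 0-form f, d f = (∂f/∂x) dx + (∂f/∂y) dy + (∂f/∂z) dz. The components of the vector representation are exactly the entries of grad f in Cartesian coordinates:
  ∂f/∂x = -2*x*z - y^2
  ∂f/∂y = -2*x*y
  ∂f/∂z = -x^2 + 6*z^2.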